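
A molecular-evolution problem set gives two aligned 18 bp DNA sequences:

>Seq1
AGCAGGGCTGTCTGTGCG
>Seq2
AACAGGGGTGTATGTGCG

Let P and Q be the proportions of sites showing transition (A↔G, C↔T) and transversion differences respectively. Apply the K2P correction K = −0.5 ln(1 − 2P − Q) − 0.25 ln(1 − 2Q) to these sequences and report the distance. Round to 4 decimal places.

0.1885

Differing sites — 2:G/A (Ti); 8:C/G (Tv); 12:C/A (Tv).
Of the 3 differences, 1 transition and 2 transversions over 18 sites: P = 1/18 = 0.055556, Q = 2/18 = 0.111111.
d = −0.5·ln(0.777777) − 0.25·ln(0.777778) = −0.5·(-0.251315) − 0.25·(-0.251314) = 0.1885.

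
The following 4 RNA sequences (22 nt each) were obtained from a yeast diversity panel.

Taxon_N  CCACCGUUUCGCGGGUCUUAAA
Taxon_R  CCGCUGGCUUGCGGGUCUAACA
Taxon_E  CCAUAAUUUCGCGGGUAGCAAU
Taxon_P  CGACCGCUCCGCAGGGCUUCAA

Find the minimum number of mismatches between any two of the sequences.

Pairwise Hamming distances:
  Taxon_N vs Taxon_R: 7
  Taxon_N vs Taxon_E: 7
  Taxon_N vs Taxon_P: 6
  Taxon_R vs Taxon_E: 12
  Taxon_R vs Taxon_P: 12
  Taxon_E vs Taxon_P: 13
The smallest is 6, between Taxon_N and Taxon_P.

6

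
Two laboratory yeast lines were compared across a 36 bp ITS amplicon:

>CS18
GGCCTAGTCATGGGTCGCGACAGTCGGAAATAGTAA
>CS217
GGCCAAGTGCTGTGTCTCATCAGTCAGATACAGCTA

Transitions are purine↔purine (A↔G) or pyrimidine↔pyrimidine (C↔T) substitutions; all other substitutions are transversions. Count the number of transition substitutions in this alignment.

Differing sites — 5:T/A (Tv); 9:C/G (Tv); 10:A/C (Tv); 13:G/T (Tv); 17:G/T (Tv); 19:G/A (Ti); 20:A/T (Tv); 26:G/A (Ti); 29:A/T (Tv); 31:T/C (Ti); 34:T/C (Ti); 35:A/T (Tv).
Of the 12 differences, 4 transitions and 8 transversions, so the answer is 4.

4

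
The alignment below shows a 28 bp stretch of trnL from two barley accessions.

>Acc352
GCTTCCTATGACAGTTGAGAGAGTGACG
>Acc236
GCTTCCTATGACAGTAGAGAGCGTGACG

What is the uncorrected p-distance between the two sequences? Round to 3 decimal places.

0.071

Differing sites — 16:T/A; 22:A/C.
There are 2 differences over 28 sites, so p = 2/28 = 0.071.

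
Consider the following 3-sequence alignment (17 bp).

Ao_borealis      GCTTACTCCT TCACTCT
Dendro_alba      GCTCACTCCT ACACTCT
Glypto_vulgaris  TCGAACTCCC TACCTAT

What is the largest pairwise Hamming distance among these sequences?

Pairwise Hamming distances:
  Ao_borealis vs Dendro_alba: 2
  Ao_borealis vs Glypto_vulgaris: 7
  Dendro_alba vs Glypto_vulgaris: 8
The largest is 8, between Dendro_alba and Glypto_vulgaris.

8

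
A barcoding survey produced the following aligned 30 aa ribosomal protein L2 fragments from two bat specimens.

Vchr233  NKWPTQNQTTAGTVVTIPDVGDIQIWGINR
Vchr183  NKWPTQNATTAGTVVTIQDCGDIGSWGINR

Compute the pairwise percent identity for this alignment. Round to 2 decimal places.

83.33%

The sequences differ at positions 8 (Q/A), 18 (P/Q), 20 (V/C), 24 (Q/G), 25 (I/S).
25 of the 30 sites match, so the percent identity is 25/30 × 100 = 83.33%.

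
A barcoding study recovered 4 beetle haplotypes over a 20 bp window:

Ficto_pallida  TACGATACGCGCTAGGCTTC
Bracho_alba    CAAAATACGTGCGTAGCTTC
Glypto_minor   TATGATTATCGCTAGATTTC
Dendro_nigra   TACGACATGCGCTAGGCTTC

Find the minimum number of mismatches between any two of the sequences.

Pairwise Hamming distances:
  Ficto_pallida vs Bracho_alba: 7
  Ficto_pallida vs Glypto_minor: 6
  Ficto_pallida vs Dendro_nigra: 2
  Bracho_alba vs Glypto_minor: 12
  Bracho_alba vs Dendro_nigra: 9
  Glypto_minor vs Dendro_nigra: 7
The smallest is 2, between Ficto_pallida and Dendro_nigra.

2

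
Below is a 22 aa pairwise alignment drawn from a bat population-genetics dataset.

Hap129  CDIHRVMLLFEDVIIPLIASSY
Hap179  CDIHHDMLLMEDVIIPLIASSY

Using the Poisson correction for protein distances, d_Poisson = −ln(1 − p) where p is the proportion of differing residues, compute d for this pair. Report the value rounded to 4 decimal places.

Mismatches occur at site 5 (R/H), site 6 (V/D), site 10 (F/M).
p = 3/22 = 0.136364.
d = −ln(1 − 0.136364) = −ln(0.863636) = 0.1466.

0.1466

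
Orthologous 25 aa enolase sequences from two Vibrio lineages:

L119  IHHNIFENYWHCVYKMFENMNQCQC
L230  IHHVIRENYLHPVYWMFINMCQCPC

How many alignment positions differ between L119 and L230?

Differing sites — 4:N/V; 6:F/R; 10:W/L; 12:C/P; 15:K/W; 18:E/I; 21:N/C; 24:Q/P.
That gives 8 mismatches out of 25 aligned sites, so the Hamming distance is 8.

8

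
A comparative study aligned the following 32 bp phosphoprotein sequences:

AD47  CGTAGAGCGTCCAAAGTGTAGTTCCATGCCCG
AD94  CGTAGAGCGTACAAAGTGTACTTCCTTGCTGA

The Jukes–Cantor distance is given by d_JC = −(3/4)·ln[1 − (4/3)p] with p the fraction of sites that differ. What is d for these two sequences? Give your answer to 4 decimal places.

The sequences differ at positions 11 (C/A), 21 (G/C), 26 (A/T), 30 (C/T), 31 (C/G), 32 (G/A).
p = 6/32 = 0.187500.
d = −0.75 · ln(1 − (4/3)·0.187500) = −0.75 · ln(0.750000) = −0.75 · (-0.287682) = 0.2158.

0.2158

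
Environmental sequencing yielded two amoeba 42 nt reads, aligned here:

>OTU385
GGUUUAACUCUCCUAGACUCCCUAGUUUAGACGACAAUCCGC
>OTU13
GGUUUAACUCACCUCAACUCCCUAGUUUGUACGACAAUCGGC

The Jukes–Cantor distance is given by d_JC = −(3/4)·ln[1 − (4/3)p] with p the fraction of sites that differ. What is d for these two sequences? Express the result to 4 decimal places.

0.1585

Differing sites — 11:U/A; 15:A/C; 16:G/A; 29:A/G; 30:G/U; 40:C/G.
p = 6/42 = 0.142857.
d = −0.75 · ln(1 − (4/3)·0.142857) = −0.75 · ln(0.809524) = −0.75 · (-0.211309) = 0.1585.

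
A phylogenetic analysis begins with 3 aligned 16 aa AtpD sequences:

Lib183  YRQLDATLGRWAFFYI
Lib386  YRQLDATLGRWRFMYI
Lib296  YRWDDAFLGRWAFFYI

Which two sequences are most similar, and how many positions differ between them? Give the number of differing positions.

2

Pairwise Hamming distances:
  Lib183 vs Lib386: 2
  Lib183 vs Lib296: 3
  Lib386 vs Lib296: 5
The smallest is 2, between Lib183 and Lib386.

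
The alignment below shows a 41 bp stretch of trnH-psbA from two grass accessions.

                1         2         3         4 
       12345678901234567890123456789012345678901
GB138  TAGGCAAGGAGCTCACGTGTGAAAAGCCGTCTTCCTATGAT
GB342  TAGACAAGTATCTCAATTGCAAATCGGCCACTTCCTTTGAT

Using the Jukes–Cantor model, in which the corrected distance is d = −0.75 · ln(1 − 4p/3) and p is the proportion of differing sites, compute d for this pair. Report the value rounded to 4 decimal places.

0.4121

The sequences differ at positions 4 (G/A), 9 (G/T), 11 (G/T), 16 (C/A), 17 (G/T), 20 (T/C), 21 (G/A), 24 (A/T), 25 (A/C), 27 (C/G), 29 (G/C), 30 (T/A), 37 (A/T).
p = 13/41 = 0.317073.
d = −0.75 · ln(1 − (4/3)·0.317073) = −0.75 · ln(0.577236) = −0.75 · (-0.549504) = 0.4121.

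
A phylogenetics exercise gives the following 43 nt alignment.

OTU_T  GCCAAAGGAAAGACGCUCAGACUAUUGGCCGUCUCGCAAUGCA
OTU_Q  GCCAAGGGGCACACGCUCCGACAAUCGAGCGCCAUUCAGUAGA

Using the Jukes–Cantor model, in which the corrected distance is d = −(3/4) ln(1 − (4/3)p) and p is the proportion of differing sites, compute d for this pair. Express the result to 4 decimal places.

0.5141

Mismatches occur at site 6 (A↔G), site 9 (A↔G), site 10 (A↔C), site 12 (G↔C), site 19 (A↔C), site 23 (U↔A), site 26 (U↔C), site 28 (G↔A), site 29 (C↔G), site 32 (U↔C), site 34 (U↔A), site 35 (C↔U), site 36 (G↔U), site 39 (A↔G), site 41 (G↔A), site 42 (C↔G).
p = 16/43 = 0.372093.
d = −0.75 · ln(1 − (4/3)·0.372093) = −0.75 · ln(0.503876) = −0.75 · (-0.685425) = 0.5141.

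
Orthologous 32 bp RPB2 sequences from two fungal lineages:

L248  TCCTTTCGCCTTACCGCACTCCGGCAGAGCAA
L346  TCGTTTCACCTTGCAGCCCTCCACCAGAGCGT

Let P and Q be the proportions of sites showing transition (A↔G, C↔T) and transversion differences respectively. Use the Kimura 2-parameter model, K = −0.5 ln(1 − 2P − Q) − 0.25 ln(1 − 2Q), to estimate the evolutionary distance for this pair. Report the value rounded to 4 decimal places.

0.3543

Differing sites — 3:C/G (Tv); 8:G/A (Ti); 13:A/G (Ti); 15:C/A (Tv); 18:A/C (Tv); 23:G/A (Ti); 24:G/C (Tv); 31:A/G (Ti); 32:A/T (Tv).
Of the 9 differences, 4 transitions and 5 transversions over 32 sites: P = 4/32 = 0.125000, Q = 5/32 = 0.156250.
d = −0.5·ln(0.593750) − 0.25·ln(0.687500) = −0.5·(-0.521297) − 0.25·(-0.374693) = 0.3543.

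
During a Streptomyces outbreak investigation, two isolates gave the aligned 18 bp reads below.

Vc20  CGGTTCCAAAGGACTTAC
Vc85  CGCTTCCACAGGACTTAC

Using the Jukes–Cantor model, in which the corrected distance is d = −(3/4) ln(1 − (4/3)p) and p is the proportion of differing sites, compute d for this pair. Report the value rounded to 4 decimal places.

0.1203

The sequences differ at positions 3 (G/C), 9 (A/C).
p = 2/18 = 0.111111.
d = −0.75 · ln(1 − (4/3)·0.111111) = −0.75 · ln(0.851852) = −0.75 · (-0.160342) = 0.1203.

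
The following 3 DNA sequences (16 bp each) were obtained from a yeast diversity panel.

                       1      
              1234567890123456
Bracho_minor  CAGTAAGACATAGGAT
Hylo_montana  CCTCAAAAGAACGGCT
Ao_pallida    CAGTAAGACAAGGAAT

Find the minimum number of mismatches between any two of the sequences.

3

Pairwise Hamming distances:
  Bracho_minor vs Hylo_montana: 8
  Bracho_minor vs Ao_pallida: 3
  Hylo_montana vs Ao_pallida: 8
The smallest is 3, between Bracho_minor and Ao_pallida.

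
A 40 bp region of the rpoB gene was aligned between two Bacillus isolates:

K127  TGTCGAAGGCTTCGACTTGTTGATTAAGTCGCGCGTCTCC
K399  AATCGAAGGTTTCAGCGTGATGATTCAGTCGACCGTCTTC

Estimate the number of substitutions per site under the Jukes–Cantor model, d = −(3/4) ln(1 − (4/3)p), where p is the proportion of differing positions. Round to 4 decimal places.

0.3426

The sequences differ at positions 1 (T/A), 2 (G/A), 10 (C/T), 14 (G/A), 15 (A/G), 17 (T/G), 20 (T/A), 26 (A/C), 32 (C/A), 33 (G/C), 39 (C/T).
p = 11/40 = 0.275000.
d = −0.75 · ln(1 − (4/3)·0.275000) = −0.75 · ln(0.633333) = −0.75 · (-0.456759) = 0.3426.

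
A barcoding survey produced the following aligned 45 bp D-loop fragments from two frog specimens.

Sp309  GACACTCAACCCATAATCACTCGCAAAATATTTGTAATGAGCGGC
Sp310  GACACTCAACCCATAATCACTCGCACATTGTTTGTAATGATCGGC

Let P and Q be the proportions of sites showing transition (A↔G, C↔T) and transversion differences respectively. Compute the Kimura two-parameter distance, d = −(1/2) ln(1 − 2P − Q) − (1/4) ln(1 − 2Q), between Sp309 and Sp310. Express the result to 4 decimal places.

0.0947

The sequences differ at positions 26 (A/C, transversion), 28 (A/T, transversion), 30 (A/G, transition), 41 (G/T, transversion).
Of the 4 differences, 1 transition and 3 transversions over 45 sites: P = 1/45 = 0.022222, Q = 3/45 = 0.066667.
d = −0.5·ln(0.888889) − 0.25·ln(0.866666) = −0.5·(-0.117783) − 0.25·(-0.143102) = 0.0947.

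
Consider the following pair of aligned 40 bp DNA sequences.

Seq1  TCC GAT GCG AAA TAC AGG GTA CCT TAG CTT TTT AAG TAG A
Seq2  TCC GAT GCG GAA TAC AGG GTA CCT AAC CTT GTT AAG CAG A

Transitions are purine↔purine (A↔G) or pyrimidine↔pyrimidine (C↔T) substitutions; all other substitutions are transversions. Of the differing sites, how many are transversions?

3

Differing sites — 10:A/G (Ti); 25:T/A (Tv); 27:G/C (Tv); 31:T/G (Tv); 37:T/C (Ti).
Of the 5 differences, 2 transitions and 3 transversions, so the answer is 3.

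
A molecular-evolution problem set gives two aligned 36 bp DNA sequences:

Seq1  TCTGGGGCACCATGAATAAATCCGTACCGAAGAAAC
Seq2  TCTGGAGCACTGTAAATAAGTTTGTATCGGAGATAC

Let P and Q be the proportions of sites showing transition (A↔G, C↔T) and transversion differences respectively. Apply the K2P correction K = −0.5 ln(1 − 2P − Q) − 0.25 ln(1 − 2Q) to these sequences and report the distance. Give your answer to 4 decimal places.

Differing sites — 6:G/A (Ti); 11:C/T (Ti); 12:A/G (Ti); 14:G/A (Ti); 20:A/G (Ti); 22:C/T (Ti); 23:C/T (Ti); 27:C/T (Ti); 30:A/G (Ti); 34:A/T (Tv).
Of the 10 differences, 9 transitions and 1 transversion over 36 sites: P = 9/36 = 0.250000, Q = 1/36 = 0.027778.
d = −0.5·ln(0.472222) − 0.25·ln(0.944444) = −0.5·(-0.750306) − 0.25·(-0.057159) = 0.3894.

0.3894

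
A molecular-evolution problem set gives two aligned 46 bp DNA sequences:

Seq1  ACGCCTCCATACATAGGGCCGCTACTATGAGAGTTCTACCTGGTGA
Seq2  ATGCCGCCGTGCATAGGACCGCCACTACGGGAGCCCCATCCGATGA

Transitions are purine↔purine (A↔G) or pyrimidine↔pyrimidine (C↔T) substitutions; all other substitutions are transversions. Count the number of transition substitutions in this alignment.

The sequences differ at positions 2 (C/T, transition), 6 (T/G, transversion), 9 (A/G, transition), 11 (A/G, transition), 18 (G/A, transition), 23 (T/C, transition), 28 (T/C, transition), 30 (A/G, transition), 34 (T/C, transition), 35 (T/C, transition), 37 (T/C, transition), 39 (C/T, transition), 41 (T/C, transition), 43 (G/A, transition).
Of the 14 differences, 13 transitions and 1 transversion, so the answer is 13.

13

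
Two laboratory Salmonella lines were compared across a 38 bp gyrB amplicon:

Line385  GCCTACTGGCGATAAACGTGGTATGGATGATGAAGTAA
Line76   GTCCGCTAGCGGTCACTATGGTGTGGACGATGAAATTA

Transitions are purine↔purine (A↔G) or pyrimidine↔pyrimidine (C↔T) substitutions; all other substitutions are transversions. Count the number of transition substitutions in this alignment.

The sequences differ at positions 2 (C/T, transition), 4 (T/C, transition), 5 (A/G, transition), 8 (G/A, transition), 12 (A/G, transition), 14 (A/C, transversion), 16 (A/C, transversion), 17 (C/T, transition), 18 (G/A, transition), 23 (A/G, transition), 28 (T/C, transition), 35 (G/A, transition), 37 (A/T, transversion).
Of the 13 differences, 10 transitions and 3 transversions, so the answer is 10.

10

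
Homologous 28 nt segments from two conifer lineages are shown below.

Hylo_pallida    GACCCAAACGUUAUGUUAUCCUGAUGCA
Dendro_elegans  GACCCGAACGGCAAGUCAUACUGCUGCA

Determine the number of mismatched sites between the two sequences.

7

Differing sites — 6:A/G; 11:U/G; 12:U/C; 14:U/A; 17:U/C; 20:C/A; 24:A/C.
That gives 7 mismatches out of 28 aligned sites, so the Hamming distance is 7.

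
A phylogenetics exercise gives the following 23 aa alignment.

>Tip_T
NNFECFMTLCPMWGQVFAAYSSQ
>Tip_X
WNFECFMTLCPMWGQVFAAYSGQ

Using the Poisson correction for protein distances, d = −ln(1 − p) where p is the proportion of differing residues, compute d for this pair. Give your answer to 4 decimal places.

0.0910

The sequences differ at positions 1 (N/W), 22 (S/G).
p = 2/23 = 0.086957.
d = −ln(1 − 0.086957) = −ln(0.913043) = 0.0910.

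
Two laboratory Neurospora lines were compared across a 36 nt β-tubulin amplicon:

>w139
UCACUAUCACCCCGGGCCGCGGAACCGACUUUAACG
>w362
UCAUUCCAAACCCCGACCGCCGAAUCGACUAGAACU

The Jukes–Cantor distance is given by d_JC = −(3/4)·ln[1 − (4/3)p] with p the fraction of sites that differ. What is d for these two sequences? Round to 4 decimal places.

Differing sites — 4:C/U; 6:A/C; 7:U/C; 8:C/A; 10:C/A; 14:G/C; 16:G/A; 21:G/C; 25:C/U; 31:U/A; 32:U/G; 36:G/U.
p = 12/36 = 0.333333.
d = −0.75 · ln(1 − (4/3)·0.333333) = −0.75 · ln(0.555556) = −0.75 · (-0.587786) = 0.4408.

0.4408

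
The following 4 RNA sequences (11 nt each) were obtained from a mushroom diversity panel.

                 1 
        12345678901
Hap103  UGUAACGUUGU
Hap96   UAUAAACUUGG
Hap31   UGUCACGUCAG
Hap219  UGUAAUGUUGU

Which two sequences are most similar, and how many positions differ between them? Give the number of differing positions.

Pairwise Hamming distances:
  Hap103 vs Hap96: 4
  Hap103 vs Hap31: 4
  Hap103 vs Hap219: 1
  Hap96 vs Hap31: 6
  Hap96 vs Hap219: 4
  Hap31 vs Hap219: 5
The smallest is 1, between Hap103 and Hap219.

1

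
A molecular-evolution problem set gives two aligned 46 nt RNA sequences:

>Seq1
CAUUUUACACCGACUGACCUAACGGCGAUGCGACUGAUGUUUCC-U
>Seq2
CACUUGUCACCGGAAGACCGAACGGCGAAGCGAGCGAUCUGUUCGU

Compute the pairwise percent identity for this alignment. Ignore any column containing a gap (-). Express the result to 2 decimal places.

71.11%

Excluding the 1 gap column leaves 45 comparable sites.
The sequences differ at positions 3 (U/C), 6 (U/G), 7 (A/U), 13 (A/G), 14 (C/A), 15 (U/A), 20 (U/G), 29 (U/A), 34 (C/G), 35 (U/C), 39 (G/C), 41 (U/G), 43 (C/U).
32 of the 45 comparable sites match, so the percent identity is 32/45 × 100 = 71.11%.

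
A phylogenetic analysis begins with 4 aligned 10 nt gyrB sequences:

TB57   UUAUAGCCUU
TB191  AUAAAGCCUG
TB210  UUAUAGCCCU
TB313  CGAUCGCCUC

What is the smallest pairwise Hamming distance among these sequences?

1

Pairwise Hamming distances:
  TB57 vs TB191: 3
  TB57 vs TB210: 1
  TB57 vs TB313: 4
  TB191 vs TB210: 4
  TB191 vs TB313: 5
  TB210 vs TB313: 5
The smallest is 1, between TB57 and TB210.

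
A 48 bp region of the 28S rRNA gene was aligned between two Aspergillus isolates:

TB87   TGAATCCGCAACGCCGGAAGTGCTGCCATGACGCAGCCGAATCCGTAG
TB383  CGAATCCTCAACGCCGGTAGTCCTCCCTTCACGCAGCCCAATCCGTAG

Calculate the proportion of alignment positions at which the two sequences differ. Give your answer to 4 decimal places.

0.1667

Mismatches occur at site 1 (T→C), site 8 (G→T), site 18 (A→T), site 22 (G→C), site 25 (G→C), site 28 (A→T), site 30 (G→C), site 39 (G→C).
There are 8 differences over 48 sites, so p = 8/48 = 0.1667.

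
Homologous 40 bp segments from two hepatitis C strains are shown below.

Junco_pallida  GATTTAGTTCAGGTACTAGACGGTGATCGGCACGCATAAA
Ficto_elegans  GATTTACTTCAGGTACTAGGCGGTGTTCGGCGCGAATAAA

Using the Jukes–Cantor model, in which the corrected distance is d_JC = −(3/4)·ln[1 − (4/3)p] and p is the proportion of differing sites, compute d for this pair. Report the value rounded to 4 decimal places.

Mismatches occur at site 7 (G/C), site 20 (A/G), site 26 (A/T), site 32 (A/G), site 35 (C/A).
p = 5/40 = 0.125000.
d = −0.75 · ln(1 − (4/3)·0.125000) = −0.75 · ln(0.833333) = −0.75 · (-0.182322) = 0.1367.

0.1367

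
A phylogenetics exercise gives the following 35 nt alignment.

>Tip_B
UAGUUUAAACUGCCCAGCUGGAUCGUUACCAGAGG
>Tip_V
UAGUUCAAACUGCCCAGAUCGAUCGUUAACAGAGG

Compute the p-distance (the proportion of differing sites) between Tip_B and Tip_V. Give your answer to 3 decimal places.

0.114

Mismatches occur at site 6 (U/C), site 18 (C/A), site 20 (G/C), site 29 (C/A).
There are 4 differences over 35 sites, so p = 4/35 = 0.114.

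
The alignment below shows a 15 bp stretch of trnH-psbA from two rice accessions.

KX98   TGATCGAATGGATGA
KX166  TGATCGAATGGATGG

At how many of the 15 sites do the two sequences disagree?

1

A single mismatch occurs at site 15 (A↔G).
That gives 1 mismatch out of 15 aligned sites, so the Hamming distance is 1.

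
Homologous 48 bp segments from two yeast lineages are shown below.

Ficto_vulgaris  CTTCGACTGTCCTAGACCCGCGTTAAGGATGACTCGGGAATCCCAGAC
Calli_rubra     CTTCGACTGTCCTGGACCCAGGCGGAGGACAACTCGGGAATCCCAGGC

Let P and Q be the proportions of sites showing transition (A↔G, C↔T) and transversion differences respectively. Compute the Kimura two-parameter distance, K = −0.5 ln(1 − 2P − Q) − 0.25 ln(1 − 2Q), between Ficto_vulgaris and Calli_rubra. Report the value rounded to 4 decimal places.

Differing sites — 14:A/G (Ti); 20:G/A (Ti); 21:C/G (Tv); 23:T/C (Ti); 24:T/G (Tv); 25:A/G (Ti); 30:T/C (Ti); 31:G/A (Ti); 47:A/G (Ti).
Of the 9 differences, 7 transitions and 2 transversions over 48 sites: P = 7/48 = 0.145833, Q = 2/48 = 0.041667.
d = −0.5·ln(0.666667) − 0.25·ln(0.916666) = −0.5·(-0.405465) − 0.25·(-0.087012) = 0.2245.

0.2245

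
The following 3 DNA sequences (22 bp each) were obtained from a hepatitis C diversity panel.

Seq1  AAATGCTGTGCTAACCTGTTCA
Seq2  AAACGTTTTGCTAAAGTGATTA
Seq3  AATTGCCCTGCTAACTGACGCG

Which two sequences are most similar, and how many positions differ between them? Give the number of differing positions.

7

Pairwise Hamming distances:
  Seq1 vs Seq2: 7
  Seq1 vs Seq3: 9
  Seq2 vs Seq3: 13
The smallest is 7, between Seq1 and Seq2.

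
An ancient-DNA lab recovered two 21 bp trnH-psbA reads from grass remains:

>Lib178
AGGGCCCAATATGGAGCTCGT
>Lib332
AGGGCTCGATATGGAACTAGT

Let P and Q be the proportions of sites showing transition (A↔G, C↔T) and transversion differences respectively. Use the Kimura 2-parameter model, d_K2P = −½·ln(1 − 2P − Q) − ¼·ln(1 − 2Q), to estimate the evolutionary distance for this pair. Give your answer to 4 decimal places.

0.2278

The sequences differ at positions 6 (C/T, transition), 8 (A/G, transition), 16 (G/A, transition), 19 (C/A, transversion).
Of the 4 differences, 3 transitions and 1 transversion over 21 sites: P = 3/21 = 0.142857, Q = 1/21 = 0.047619.
d = −0.5·ln(0.666667) − 0.25·ln(0.904762) = −0.5·(-0.405465) − 0.25·(-0.100083) = 0.2278.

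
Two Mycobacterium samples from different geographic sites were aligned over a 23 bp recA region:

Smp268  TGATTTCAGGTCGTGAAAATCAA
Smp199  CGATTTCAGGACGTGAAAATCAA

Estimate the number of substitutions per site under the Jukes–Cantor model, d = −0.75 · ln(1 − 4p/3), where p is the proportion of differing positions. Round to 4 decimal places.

0.0924

Differing sites — 1:T/C; 11:T/A.
p = 2/23 = 0.086957.
d = −0.75 · ln(1 − (4/3)·0.086957) = −0.75 · ln(0.884057) = −0.75 · (-0.123234) = 0.0924.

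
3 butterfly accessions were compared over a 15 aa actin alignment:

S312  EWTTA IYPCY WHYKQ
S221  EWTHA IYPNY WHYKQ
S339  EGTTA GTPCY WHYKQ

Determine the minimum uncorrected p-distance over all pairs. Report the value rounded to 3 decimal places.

Pairwise Hamming distances:
  S312 vs S221: 2
  S312 vs S339: 3
  S221 vs S339: 5
The smallest is 2 mismatches, between S312 and S221; p = 2/15 = 0.133.

0.133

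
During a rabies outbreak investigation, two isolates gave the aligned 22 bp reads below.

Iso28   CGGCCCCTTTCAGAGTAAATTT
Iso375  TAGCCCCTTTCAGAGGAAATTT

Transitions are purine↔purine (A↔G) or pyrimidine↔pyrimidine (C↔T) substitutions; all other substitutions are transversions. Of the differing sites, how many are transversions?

Mismatches occur at site 1 (C→T, transition), site 2 (G→A, transition), site 16 (T→G, transversion).
Of the 3 differences, 2 transitions and 1 transversion, so the answer is 1.

1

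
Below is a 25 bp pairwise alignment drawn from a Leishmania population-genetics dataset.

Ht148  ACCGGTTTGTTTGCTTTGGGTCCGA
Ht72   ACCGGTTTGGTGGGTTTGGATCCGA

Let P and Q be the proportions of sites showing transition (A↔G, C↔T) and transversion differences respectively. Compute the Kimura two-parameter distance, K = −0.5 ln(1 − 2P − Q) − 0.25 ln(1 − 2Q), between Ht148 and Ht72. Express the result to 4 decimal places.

0.1802

Differing sites — 10:T/G (Tv); 12:T/G (Tv); 14:C/G (Tv); 20:G/A (Ti).
Of the 4 differences, 1 transition and 3 transversions over 25 sites: P = 1/25 = 0.040000, Q = 3/25 = 0.120000.
d = −0.5·ln(0.800000) − 0.25·ln(0.760000) = −0.5·(-0.223144) − 0.25·(-0.274437) = 0.1802.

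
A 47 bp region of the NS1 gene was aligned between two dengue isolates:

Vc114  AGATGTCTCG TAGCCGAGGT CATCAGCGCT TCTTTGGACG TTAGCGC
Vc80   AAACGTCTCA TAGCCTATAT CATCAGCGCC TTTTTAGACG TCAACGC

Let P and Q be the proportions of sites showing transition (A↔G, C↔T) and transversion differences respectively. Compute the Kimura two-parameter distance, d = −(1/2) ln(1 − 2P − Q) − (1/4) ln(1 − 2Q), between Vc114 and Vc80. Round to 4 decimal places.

Mismatches occur at site 2 (G→A, transition), site 4 (T→C, transition), site 10 (G→A, transition), site 16 (G→T, transversion), site 18 (G→T, transversion), site 19 (G→A, transition), site 30 (T→C, transition), site 32 (C→T, transition), site 36 (G→A, transition), site 42 (T→C, transition), site 44 (G→A, transition).
Of the 11 differences, 9 transitions and 2 transversions over 47 sites: P = 9/47 = 0.191489, Q = 2/47 = 0.042553.
d = −0.5·ln(0.574469) − 0.25·ln(0.914894) = −0.5·(-0.554309) − 0.25·(-0.088947) = 0.2994.

0.2994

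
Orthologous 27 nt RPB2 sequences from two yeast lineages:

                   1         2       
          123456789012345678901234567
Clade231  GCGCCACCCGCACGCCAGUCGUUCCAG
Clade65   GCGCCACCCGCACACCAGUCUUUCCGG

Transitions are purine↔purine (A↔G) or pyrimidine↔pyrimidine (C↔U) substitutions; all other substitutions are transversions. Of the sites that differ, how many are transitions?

Differing sites — 14:G/A (Ti); 21:G/U (Tv); 26:A/G (Ti).
Of the 3 differences, 2 transitions and 1 transversion, so the answer is 2.

2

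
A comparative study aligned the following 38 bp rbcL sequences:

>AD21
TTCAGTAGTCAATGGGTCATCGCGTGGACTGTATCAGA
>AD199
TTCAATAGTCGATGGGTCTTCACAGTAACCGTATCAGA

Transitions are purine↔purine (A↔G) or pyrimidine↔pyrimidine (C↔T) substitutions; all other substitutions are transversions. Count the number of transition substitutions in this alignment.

The sequences differ at positions 5 (G/A, transition), 11 (A/G, transition), 19 (A/T, transversion), 22 (G/A, transition), 24 (G/A, transition), 25 (T/G, transversion), 26 (G/T, transversion), 27 (G/A, transition), 30 (T/C, transition).
Of the 9 differences, 6 transitions and 3 transversions, so the answer is 6.

6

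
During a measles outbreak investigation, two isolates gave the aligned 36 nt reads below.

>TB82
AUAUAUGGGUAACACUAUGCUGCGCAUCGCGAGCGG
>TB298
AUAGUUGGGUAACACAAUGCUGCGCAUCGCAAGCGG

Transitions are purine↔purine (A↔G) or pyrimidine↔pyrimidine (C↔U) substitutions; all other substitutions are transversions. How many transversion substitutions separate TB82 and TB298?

Differing sites — 4:U/G (Tv); 5:A/U (Tv); 16:U/A (Tv); 31:G/A (Ti).
Of the 4 differences, 1 transition and 3 transversions, so the answer is 3.

3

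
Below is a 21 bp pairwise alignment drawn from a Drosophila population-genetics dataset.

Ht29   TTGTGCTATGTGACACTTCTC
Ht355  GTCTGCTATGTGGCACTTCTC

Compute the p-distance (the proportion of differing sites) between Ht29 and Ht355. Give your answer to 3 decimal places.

The sequences differ at positions 1 (T/G), 3 (G/C), 13 (A/G).
There are 3 differences over 21 sites, so p = 3/21 = 0.143.

0.143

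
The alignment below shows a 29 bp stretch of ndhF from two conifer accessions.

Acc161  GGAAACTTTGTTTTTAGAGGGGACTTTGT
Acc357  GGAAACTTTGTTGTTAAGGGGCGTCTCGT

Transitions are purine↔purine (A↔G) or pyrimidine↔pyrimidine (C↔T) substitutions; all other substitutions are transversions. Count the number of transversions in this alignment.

Mismatches occur at site 13 (T↔G, transversion), site 17 (G↔A, transition), site 18 (A↔G, transition), site 22 (G↔C, transversion), site 23 (A↔G, transition), site 24 (C↔T, transition), site 25 (T↔C, transition), site 27 (T↔C, transition).
Of the 8 differences, 6 transitions and 2 transversions, so the answer is 2.

2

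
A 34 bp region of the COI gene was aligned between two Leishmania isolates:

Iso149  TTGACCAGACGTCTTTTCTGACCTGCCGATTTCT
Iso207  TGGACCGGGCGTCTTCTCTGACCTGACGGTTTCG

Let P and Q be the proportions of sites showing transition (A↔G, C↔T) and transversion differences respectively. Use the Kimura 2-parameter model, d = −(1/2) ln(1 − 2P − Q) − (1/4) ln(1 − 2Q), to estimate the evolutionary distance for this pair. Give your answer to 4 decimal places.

Differing sites — 2:T/G (Tv); 7:A/G (Ti); 9:A/G (Ti); 16:T/C (Ti); 26:C/A (Tv); 29:A/G (Ti); 34:T/G (Tv).
Of the 7 differences, 4 transitions and 3 transversions over 34 sites: P = 4/34 = 0.117647, Q = 3/34 = 0.088235.
d = −0.5·ln(0.676471) − 0.25·ln(0.823530) = −0.5·(-0.390866) − 0.25·(-0.194155) = 0.2440.

0.2440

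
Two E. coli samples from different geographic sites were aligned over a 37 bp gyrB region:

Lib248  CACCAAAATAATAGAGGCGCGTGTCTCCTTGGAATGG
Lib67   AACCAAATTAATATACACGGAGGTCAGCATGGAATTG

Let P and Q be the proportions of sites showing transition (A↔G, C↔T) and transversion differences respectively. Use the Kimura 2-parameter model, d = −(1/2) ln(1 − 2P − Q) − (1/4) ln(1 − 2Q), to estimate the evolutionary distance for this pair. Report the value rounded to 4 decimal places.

0.4321

Differing sites — 1:C/A (Tv); 8:A/T (Tv); 14:G/T (Tv); 16:G/C (Tv); 17:G/A (Ti); 20:C/G (Tv); 21:G/A (Ti); 22:T/G (Tv); 26:T/A (Tv); 27:C/G (Tv); 29:T/A (Tv); 36:G/T (Tv).
Of the 12 differences, 2 transitions and 10 transversions over 37 sites: P = 2/37 = 0.054054, Q = 10/37 = 0.270270.
d = −0.5·ln(0.621622) − 0.25·ln(0.459460) = −0.5·(-0.475423) − 0.25·(-0.777703) = 0.4321.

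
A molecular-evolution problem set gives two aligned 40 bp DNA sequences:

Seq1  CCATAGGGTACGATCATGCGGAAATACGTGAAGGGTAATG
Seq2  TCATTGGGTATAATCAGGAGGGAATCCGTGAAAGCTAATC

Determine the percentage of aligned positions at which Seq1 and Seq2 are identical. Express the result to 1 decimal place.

The sequences differ at positions 1 (C/T), 5 (A/T), 11 (C/T), 12 (G/A), 17 (T/G), 19 (C/A), 22 (A/G), 26 (A/C), 33 (G/A), 35 (G/C), 40 (G/C).
29 of the 40 sites match, so the percent identity is 29/40 × 100 = 72.5%.

72.5%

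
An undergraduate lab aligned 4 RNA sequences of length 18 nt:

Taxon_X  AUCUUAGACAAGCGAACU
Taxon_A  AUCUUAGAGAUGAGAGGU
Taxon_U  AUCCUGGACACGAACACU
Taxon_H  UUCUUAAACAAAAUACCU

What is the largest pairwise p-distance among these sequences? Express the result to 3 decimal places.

0.500

Pairwise Hamming distances:
  Taxon_X vs Taxon_A: 5
  Taxon_X vs Taxon_U: 6
  Taxon_X vs Taxon_H: 6
  Taxon_A vs Taxon_U: 8
  Taxon_A vs Taxon_H: 8
  Taxon_U vs Taxon_H: 9
The largest is 9 mismatches, between Taxon_U and Taxon_H; p = 9/18 = 0.500.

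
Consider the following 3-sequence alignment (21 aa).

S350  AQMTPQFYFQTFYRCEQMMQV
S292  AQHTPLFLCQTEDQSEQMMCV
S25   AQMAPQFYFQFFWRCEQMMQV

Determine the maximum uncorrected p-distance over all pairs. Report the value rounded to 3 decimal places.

0.524

Pairwise Hamming distances:
  S350 vs S292: 9
  S350 vs S25: 3
  S292 vs S25: 11
The largest is 11 mismatches, between S292 and S25; p = 11/21 = 0.524.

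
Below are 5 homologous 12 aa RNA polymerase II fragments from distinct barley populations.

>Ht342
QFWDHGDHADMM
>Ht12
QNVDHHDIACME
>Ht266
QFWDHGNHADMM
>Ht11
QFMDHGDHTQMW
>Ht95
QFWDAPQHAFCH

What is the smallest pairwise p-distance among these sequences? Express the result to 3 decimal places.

0.083

Pairwise Hamming distances:
  Ht342 vs Ht12: 6
  Ht342 vs Ht266: 1
  Ht342 vs Ht11: 4
  Ht342 vs Ht95: 6
  Ht12 vs Ht266: 7
  Ht12 vs Ht11: 7
  Ht12 vs Ht95: 9
  Ht266 vs Ht11: 5
  Ht266 vs Ht95: 6
  Ht11 vs Ht95: 8
The smallest is 1 mismatch, between Ht342 and Ht266; p = 1/12 = 0.083.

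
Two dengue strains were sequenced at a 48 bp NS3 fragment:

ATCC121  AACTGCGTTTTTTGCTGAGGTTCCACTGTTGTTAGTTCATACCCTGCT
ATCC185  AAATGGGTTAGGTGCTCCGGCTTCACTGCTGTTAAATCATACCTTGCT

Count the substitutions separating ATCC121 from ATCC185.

Mismatches occur at site 3 (C/A), site 6 (C/G), site 10 (T/A), site 11 (T/G), site 12 (T/G), site 17 (G/C), site 18 (A/C), site 21 (T/C), site 23 (C/T), site 29 (T/C), site 35 (G/A), site 36 (T/A), site 44 (C/T).
That gives 13 mismatches out of 48 aligned sites, so the Hamming distance is 13.

13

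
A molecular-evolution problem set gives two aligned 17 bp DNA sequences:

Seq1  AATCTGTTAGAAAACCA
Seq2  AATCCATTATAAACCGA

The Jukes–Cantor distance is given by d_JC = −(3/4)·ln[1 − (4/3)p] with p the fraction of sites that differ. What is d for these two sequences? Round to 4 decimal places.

Differing sites — 5:T/C; 6:G/A; 10:G/T; 14:A/C; 16:C/G.
p = 5/17 = 0.294118.
d = −0.75 · ln(1 − (4/3)·0.294118) = −0.75 · ln(0.607843) = −0.75 · (-0.497839) = 0.3734.

0.3734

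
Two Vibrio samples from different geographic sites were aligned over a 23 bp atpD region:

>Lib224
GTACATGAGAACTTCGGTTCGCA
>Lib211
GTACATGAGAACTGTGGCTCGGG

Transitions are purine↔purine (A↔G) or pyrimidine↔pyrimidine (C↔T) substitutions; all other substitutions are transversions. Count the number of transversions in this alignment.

Mismatches occur at site 14 (T↔G, transversion), site 15 (C↔T, transition), site 18 (T↔C, transition), site 22 (C↔G, transversion), site 23 (A↔G, transition).
Of the 5 differences, 3 transitions and 2 transversions, so the answer is 2.

2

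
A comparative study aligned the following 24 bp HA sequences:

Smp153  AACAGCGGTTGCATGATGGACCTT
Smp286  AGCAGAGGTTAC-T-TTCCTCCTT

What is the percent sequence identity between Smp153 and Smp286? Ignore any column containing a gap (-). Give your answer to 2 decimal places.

68.18%

Excluding the 2 gap columns leaves 22 comparable sites.
Differing sites — 2:A/G; 6:C/A; 11:G/A; 16:A/T; 18:G/C; 19:G/C; 20:A/T.
15 of the 22 comparable sites match, so the percent identity is 15/22 × 100 = 68.18%.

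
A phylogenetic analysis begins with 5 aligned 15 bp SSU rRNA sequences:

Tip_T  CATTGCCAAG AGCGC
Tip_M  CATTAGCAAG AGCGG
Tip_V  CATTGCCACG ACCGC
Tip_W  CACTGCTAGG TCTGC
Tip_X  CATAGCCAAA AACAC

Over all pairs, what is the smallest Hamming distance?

2

Pairwise Hamming distances:
  Tip_T vs Tip_M: 3
  Tip_T vs Tip_V: 2
  Tip_T vs Tip_W: 6
  Tip_T vs Tip_X: 4
  Tip_M vs Tip_V: 5
  Tip_M vs Tip_W: 9
  Tip_M vs Tip_X: 7
  Tip_V vs Tip_W: 5
  Tip_V vs Tip_X: 5
  Tip_W vs Tip_X: 9
The smallest is 2, between Tip_T and Tip_V.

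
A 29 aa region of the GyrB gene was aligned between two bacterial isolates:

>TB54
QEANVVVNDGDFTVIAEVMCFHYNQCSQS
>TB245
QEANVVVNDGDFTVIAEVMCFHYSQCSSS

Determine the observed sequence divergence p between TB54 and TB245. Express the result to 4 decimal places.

The sequences differ at positions 24 (N/S), 28 (Q/S).
There are 2 differences over 29 sites, so p = 2/29 = 0.0690.

0.0690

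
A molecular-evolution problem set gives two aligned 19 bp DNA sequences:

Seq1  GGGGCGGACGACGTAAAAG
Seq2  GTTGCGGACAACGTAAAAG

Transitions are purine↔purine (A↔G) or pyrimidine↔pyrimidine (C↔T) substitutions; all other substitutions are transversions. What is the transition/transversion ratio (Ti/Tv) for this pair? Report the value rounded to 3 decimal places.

0.500

The sequences differ at positions 2 (G/T, transversion), 3 (G/T, transversion), 10 (G/A, transition).
Of the 3 differences, 1 transition and 2 transversions, so Ti/Tv = 1/2 = 0.500.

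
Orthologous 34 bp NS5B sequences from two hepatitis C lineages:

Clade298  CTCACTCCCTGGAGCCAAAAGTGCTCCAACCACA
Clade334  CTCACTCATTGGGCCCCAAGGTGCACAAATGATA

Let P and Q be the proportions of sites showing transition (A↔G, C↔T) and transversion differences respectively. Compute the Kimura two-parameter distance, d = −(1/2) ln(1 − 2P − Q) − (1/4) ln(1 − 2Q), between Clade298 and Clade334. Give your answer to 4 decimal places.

0.4268

Mismatches occur at site 8 (C/A, transversion), site 9 (C/T, transition), site 13 (A/G, transition), site 14 (G/C, transversion), site 17 (A/C, transversion), site 20 (A/G, transition), site 25 (T/A, transversion), site 27 (C/A, transversion), site 30 (C/T, transition), site 31 (C/G, transversion), site 33 (C/T, transition).
Of the 11 differences, 5 transitions and 6 transversions over 34 sites: P = 5/34 = 0.147059, Q = 6/34 = 0.176471.
d = −0.5·ln(0.529411) − 0.25·ln(0.647058) = −0.5·(-0.635990) − 0.25·(-0.435319) = 0.4268.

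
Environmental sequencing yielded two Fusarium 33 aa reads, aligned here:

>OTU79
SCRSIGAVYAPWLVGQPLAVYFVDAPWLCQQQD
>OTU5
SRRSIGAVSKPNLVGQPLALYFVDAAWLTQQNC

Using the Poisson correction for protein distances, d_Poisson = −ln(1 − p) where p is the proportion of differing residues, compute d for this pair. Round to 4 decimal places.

Mismatches occur at site 2 (C/R), site 9 (Y/S), site 10 (A/K), site 12 (W/N), site 20 (V/L), site 26 (P/A), site 29 (C/T), site 32 (Q/N), site 33 (D/C).
p = 9/33 = 0.272727.
d = −ln(1 − 0.272727) = −ln(0.727273) = 0.3185.

0.3185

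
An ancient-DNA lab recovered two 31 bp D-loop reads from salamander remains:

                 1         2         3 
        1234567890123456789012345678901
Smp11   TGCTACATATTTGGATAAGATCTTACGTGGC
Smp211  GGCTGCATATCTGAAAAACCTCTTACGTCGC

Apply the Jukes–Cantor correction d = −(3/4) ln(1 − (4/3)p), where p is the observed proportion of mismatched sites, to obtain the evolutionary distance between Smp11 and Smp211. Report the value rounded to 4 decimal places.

Differing sites — 1:T/G; 5:A/G; 11:T/C; 14:G/A; 16:T/A; 19:G/C; 20:A/C; 29:G/C.
p = 8/31 = 0.258065.
d = −0.75 · ln(1 − (4/3)·0.258065) = −0.75 · ln(0.655913) = −0.75 · (-0.421727) = 0.3163.

0.3163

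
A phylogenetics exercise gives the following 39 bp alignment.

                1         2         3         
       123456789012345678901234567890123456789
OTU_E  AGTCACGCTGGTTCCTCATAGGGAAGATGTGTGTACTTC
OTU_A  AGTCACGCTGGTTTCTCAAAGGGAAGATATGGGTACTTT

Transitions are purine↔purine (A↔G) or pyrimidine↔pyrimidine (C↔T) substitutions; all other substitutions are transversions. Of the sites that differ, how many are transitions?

Differing sites — 14:C/T (Ti); 19:T/A (Tv); 29:G/A (Ti); 32:T/G (Tv); 39:C/T (Ti).
Of the 5 differences, 3 transitions and 2 transversions, so the answer is 3.

3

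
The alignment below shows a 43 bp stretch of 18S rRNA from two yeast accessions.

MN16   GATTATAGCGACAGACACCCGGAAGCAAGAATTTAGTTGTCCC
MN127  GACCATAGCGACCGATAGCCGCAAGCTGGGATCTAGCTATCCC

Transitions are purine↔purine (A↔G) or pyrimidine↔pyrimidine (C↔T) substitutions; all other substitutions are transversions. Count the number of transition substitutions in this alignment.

8

Differing sites — 3:T/C (Ti); 4:T/C (Ti); 13:A/C (Tv); 16:C/T (Ti); 18:C/G (Tv); 22:G/C (Tv); 27:A/T (Tv); 28:A/G (Ti); 30:A/G (Ti); 33:T/C (Ti); 37:T/C (Ti); 39:G/A (Ti).
Of the 12 differences, 8 transitions and 4 transversions, so the answer is 8.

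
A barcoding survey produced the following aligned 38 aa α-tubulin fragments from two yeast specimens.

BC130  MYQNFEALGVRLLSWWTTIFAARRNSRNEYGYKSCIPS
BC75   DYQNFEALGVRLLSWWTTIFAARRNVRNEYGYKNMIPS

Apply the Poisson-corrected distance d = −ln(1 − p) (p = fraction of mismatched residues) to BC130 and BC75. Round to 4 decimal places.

0.1112

Differing sites — 1:M/D; 26:S/V; 34:S/N; 35:C/M.
p = 4/38 = 0.105263.
d = −ln(1 − 0.105263) = −ln(0.894737) = 0.1112.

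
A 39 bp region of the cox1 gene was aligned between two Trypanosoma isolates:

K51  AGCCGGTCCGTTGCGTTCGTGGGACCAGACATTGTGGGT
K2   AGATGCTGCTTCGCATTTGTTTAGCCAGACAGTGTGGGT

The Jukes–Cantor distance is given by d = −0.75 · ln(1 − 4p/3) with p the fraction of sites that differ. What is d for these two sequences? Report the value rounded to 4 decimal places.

0.4408

Mismatches occur at site 3 (C↔A), site 4 (C↔T), site 6 (G↔C), site 8 (C↔G), site 10 (G↔T), site 12 (T↔C), site 15 (G↔A), site 18 (C↔T), site 21 (G↔T), site 22 (G↔T), site 23 (G↔A), site 24 (A↔G), site 32 (T↔G).
p = 13/39 = 0.333333.
d = −0.75 · ln(1 − (4/3)·0.333333) = −0.75 · ln(0.555556) = −0.75 · (-0.587786) = 0.4408.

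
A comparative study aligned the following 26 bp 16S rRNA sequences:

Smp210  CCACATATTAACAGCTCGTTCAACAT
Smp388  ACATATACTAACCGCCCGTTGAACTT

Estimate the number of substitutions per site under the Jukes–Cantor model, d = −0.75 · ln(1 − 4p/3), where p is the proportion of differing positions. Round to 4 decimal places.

Differing sites — 1:C/A; 4:C/T; 8:T/C; 13:A/C; 16:T/C; 21:C/G; 25:A/T.
p = 7/26 = 0.269231.
d = −0.75 · ln(1 − (4/3)·0.269231) = −0.75 · ln(0.641025) = −0.75 · (-0.444687) = 0.3335.

0.3335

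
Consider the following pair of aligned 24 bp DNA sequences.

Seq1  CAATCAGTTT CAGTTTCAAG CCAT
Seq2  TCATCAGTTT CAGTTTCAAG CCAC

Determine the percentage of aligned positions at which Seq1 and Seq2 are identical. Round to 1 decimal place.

The sequences differ at positions 1 (C/T), 2 (A/C), 24 (T/C).
21 of the 24 sites match, so the percent identity is 21/24 × 100 = 87.5%.

87.5%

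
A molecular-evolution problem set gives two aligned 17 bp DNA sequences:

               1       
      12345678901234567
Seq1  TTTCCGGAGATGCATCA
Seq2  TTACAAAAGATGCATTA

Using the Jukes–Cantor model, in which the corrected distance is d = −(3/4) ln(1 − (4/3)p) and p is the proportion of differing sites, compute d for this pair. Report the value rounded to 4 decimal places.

0.3734

The sequences differ at positions 3 (T/A), 5 (C/A), 6 (G/A), 7 (G/A), 16 (C/T).
p = 5/17 = 0.294118.
d = −0.75 · ln(1 − (4/3)·0.294118) = −0.75 · ln(0.607843) = −0.75 · (-0.497839) = 0.3734.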